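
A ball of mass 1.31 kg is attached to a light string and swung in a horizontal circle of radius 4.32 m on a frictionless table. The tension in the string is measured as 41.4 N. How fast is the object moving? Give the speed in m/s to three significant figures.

11.7 m/s

T = m v²/r ⇒ v = √(T r / m) = √(41.4 × 4.32 / 1.31) = √136.5 = 11.68 m/s.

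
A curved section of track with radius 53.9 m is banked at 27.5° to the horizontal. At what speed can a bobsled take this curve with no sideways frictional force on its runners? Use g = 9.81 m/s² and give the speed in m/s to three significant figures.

16.6 m/s

On a frictionless banked curve, N sinθ = mv²/r and N cosθ = mg, so tanθ = v²/(rg).
v = √(r g tanθ) = √(53.9 × 9.81 × tan 27.5°) = √(53.9 × 9.81 × 0.5206) = √275.3 = 16.59 m/s.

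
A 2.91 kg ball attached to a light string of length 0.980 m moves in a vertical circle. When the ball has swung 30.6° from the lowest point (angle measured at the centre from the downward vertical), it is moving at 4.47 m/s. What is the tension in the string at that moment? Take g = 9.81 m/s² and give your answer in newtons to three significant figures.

83.9 N

Take the radial direction toward the centre of the circle as positive. The component of the weight along the string toward the centre is −mg cos φ (φ measured from the bottom), so Newton's second law along the string gives T − mg cos φ = m v²/r.
cos 30.6° = 0.8607, so T = m(v²/r + g cos φ) = 2.91 × ((4.47)²/0.980 + 9.81 × 0.8607) = 2.91 × (20.39 + (8.444)) = 2.91 × 28.83 = 83.90 N.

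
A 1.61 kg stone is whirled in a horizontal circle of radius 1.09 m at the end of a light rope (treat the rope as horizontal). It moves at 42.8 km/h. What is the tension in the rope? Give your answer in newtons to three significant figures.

209 N

v = 42.8 km/h = 42.8/3.6 = 11.89 m/s.
The tension is the only horizontal force, so it supplies the full centripetal force: T = m v²/r = 1.61 × (11.89)²/1.09 = 1.61 × 141.3/1.09 = 208.8 N.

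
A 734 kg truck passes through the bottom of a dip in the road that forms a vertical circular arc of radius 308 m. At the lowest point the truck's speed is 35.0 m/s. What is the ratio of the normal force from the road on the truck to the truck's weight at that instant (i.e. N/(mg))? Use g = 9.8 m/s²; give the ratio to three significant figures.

At the bottom, N − mg = mv²/r, so N = m(v²/r + g) and N/(mg) = v²/(rg) + 1 = (35.0)²/(308 × 9.8) + 1 = 0.4058 + 1 = 1.406.

1.41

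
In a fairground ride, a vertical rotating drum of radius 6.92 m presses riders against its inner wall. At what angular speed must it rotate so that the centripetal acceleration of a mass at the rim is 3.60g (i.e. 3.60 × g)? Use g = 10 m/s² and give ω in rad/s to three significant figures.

2.28 rad/s

Centripetal acceleration a_c = ω²r. Setting ω²r = 3.60g:
ω = √(3.60g / r) = √(3.60 × 10.0 / 6.92) = √5.202 = 2.281 rad/s.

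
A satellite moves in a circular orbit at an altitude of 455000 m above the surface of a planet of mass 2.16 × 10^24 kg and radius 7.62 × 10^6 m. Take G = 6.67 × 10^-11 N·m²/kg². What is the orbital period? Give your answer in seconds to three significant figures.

r = R + h = 7.62 × 10^6 + 455000 = 8.075 × 10^6 m. Gravity provides the centripetal force: G M m / r² = m v² / r ⇒ v = √(GM/r) = 4224 m/s.
T = 2πr/v = 2π × 8.075 × 10^6 / 4224 = 12010 s.

12000 s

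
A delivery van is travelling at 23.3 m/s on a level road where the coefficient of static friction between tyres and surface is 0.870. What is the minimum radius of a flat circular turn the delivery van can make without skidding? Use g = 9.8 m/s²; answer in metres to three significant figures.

63.7 m

At the limit, μ_s m g = m v²/r, so r_min = v²/(μ_s g) = (23.3)²/(0.870 × 9.8) = 542.9/8.526 = 63.67 m.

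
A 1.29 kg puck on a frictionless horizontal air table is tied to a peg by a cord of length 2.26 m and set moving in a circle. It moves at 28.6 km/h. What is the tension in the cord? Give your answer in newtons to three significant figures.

36.0 N

v = 28.6 km/h = 28.6/3.6 = 7.944 m/s.
The tension is the only horizontal force, so it supplies the full centripetal force: T = m v²/r = 1.29 × (7.944)²/2.26 = 1.29 × 63.11/2.26 = 36.03 N.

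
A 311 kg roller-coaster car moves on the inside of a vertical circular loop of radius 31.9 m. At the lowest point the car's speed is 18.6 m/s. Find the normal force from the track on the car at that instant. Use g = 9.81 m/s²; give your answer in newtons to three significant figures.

At the lowest point, N points up (toward the centre) and the weight mg points down (away from the centre), so the net inward force is N − mg = mv²/r.
N = m(v²/r + g) = 311 × ((18.6)²/31.9 + 9.81) = 311 × (10.85 + 9.81) = 311 × 20.66 = 6424 N.

6420 N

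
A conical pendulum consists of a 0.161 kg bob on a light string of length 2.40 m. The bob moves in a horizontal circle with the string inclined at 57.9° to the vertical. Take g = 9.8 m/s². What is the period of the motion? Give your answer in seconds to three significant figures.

r = L sinθ = 2.033 m. From T sinθ = mω²r and T cosθ = mg: tanθ = ω²r/g, so ω² = g tanθ / r = g/(L cosθ).
ω = √(g/(L cosθ)) = √(9.8/(2.40 × 0.5314)) = √7.684 = 2.772 rad/s.
Period = 2π/ω = 2.267 s.

2.27 s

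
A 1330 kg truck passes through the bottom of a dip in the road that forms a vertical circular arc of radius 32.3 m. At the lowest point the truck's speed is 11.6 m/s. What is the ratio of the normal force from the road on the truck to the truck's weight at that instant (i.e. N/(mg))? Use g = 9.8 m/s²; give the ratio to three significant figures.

1.43

At the bottom, N − mg = mv²/r, so N = m(v²/r + g) and N/(mg) = v²/(rg) + 1 = (11.6)²/(32.3 × 9.8) + 1 = 0.4251 + 1 = 1.425.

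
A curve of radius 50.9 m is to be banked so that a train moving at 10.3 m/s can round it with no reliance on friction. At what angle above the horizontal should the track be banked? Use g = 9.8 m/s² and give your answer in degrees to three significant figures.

12.0°

With no friction, the horizontal component of the normal force provides the centripetal force: N sinθ = mv²/r, while N cosθ = mg vertically.
Dividing: tanθ = v²/(r g) = (10.3)²/(50.9 × 9.8) = 106.1/498.8 = 0.2127.
θ = arctan(0.2127) = 12.01°.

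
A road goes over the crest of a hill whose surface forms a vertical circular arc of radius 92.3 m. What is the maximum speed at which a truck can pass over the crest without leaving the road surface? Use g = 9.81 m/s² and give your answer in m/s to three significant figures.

30.1 m/s

At the crest the centre of the circle is below the truck, so the net downward (centripetal) force is mg − N = mv²/r.
The truck leaves the road when N → 0, giving v_max = √(g r) = √(9.81 × 92.3) = 30.09 m/s.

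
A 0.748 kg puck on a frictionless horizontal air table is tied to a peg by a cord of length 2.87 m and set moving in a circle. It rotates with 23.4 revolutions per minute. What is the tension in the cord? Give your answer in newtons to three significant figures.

ω = 23.4 rev/min × 2π/60 = 2.450 rad/s, so v = ωr = 2.450 × 2.87 = 7.033 m/s.
The tension is the only horizontal force, so it supplies the full centripetal force: T = m v²/r = 0.748 × (7.033)²/2.87 = 0.748 × 49.46/2.87 = 12.89 N.

12.9 N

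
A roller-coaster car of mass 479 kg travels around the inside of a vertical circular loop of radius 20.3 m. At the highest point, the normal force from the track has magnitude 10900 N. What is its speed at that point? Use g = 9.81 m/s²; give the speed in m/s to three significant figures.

At the top, N + mg = mv²/r, so v = √(r(N/m + g)) = √(20.3 × (10900/479 + 9.81)) = √(20.3 × 32.57) = √661.1 = 25.71 m/s.

25.7 m/s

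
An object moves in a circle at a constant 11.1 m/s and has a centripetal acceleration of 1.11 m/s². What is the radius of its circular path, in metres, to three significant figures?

a_c = v²/r ⇒ r = v²/a_c = (11.1)²/1.11 = 123.2/1.11 = 111.0 m.

111 m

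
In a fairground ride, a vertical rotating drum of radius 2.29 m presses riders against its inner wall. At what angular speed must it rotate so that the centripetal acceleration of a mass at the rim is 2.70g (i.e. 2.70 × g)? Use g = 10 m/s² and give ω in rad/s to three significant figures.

3.43 rad/s

Centripetal acceleration a_c = ω²r. Setting ω²r = 2.70g:
ω = √(2.70g / r) = √(2.70 × 10.0 / 2.29) = √11.79 = 3.434 rad/s.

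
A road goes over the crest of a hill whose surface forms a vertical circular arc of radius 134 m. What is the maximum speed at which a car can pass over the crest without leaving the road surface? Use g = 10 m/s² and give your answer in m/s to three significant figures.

At the crest the centre of the circle is below the car, so the net downward (centripetal) force is mg − N = mv²/r.
The car leaves the road when N → 0, giving v_max = √(g r) = √(10.0 × 134) = 36.61 m/s.

36.6 m/s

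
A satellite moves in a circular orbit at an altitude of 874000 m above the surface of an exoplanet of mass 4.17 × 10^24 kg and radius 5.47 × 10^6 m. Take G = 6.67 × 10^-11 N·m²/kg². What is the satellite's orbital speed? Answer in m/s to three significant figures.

6620 m/s

Orbital radius r = R + h = 5.47 × 10^6 + 874000 = 6.344 × 10^6 m.
Gravity supplies the centripetal force: G M m / r² = m v² / r, so v = √(GM/r).
v = √(6.67 × 10^-11 × 4.17 × 10^24 / 6.344 × 10^6) = √(4.384 × 10^7) = 6621 m/s.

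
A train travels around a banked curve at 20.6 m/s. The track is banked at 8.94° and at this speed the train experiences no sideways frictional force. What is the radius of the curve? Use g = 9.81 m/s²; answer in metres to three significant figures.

Frictionless banking: tanθ = v²/(rg), so r = v²/(g tanθ).
r = (20.6)²/(9.81 × tan 8.94°) = 424.4/(9.81 × 0.1573) = 424.4/1.543 = 275.0 m.

275 m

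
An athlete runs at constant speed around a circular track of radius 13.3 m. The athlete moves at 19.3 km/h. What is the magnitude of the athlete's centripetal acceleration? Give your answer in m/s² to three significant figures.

v = 19.3 km/h = 19.3/3.6 = 5.361 m/s.
a_c = v²/r = (5.361)²/13.3 = 28.74/13.3 = 2.161 m/s².

2.16 m/s²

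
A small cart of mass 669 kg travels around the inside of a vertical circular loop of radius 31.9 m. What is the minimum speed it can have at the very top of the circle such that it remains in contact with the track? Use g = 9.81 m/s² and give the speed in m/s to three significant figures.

At the highest point the centre is directly below, so both the weight and N act inward: N + mg = mv²/r.
At minimum speed N → 0, so mg = mv_min²/r ⇒ v_min = √(g r) = √(9.81 × 31.9) = 17.69 m/s.

17.7 m/s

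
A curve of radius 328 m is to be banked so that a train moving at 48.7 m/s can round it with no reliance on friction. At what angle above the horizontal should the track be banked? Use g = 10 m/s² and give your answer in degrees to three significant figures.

35.9°

With no friction, the horizontal component of the normal force provides the centripetal force: N sinθ = mv²/r, while N cosθ = mg vertically.
Dividing: tanθ = v²/(r g) = (48.7)²/(328 × 10.0) = 2372/3280 = 0.7231.
θ = arctan(0.7231) = 35.87°.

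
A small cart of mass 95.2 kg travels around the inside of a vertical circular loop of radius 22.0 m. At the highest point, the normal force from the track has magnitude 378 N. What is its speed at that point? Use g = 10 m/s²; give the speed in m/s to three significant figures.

17.5 m/s

At the top, N + mg = mv²/r, so v = √(r(N/m + g)) = √(22.0 × (378/95.2 + 10.0)) = √(22.0 × 13.97) = √307.4 = 17.53 m/s.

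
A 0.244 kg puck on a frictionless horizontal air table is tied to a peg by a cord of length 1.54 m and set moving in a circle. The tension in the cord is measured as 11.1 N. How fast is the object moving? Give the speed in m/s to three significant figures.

8.37 m/s

T = m v²/r ⇒ v = √(T r / m) = √(11.1 × 1.54 / 0.244) = √70.06 = 8.370 m/s.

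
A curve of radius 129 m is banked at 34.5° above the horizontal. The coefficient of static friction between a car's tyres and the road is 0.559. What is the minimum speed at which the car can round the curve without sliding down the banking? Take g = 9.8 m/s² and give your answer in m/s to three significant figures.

10.8 m/s

At the minimum speed, friction acts up the slope at its limiting value f = μN. Radially (horizontal, toward centre): N sinθ − μN cosθ = mv²/r. Vertically: N cosθ + μN sinθ = mg.
Dividing: v² = r g (sinθ − μcosθ)/(cosθ + μsinθ).
sinθ − μcosθ = 0.5664 − 0.559×0.8241 = 0.1057; cosθ + μsinθ = 0.8241 + 0.559×0.5664 = 1.141.
v² = 129 × 9.8 × 0.1057/1.141 = 117.2 m²/s², so v = 10.82 m/s.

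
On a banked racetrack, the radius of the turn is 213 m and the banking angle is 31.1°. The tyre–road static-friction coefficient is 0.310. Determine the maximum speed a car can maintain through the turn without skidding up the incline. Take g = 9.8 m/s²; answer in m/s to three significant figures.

48.4 m/s

At the maximum speed, friction acts down the slope at its limiting value f = μN. Radially (horizontal, toward centre): N sinθ + μN cosθ = mv²/r. Vertically: N cosθ − μN sinθ = mg.
Dividing: v² = r g (sinθ + μcosθ)/(cosθ − μsinθ).
sinθ + μcosθ = 0.5165 + 0.310×0.8563 = 0.7820; cosθ − μsinθ = 0.8563 − 0.310×0.5165 = 0.6961.
v² = 213 × 9.8 × 0.7820/0.6961 = 2345 m²/s², so v = 48.42 m/s.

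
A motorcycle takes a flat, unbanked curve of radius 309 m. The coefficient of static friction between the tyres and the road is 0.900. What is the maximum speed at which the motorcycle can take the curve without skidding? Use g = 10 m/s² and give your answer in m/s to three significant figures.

52.7 m/s

Friction provides the centripetal force on a flat curve. At maximum speed it is at its limiting value: μ_s m g = m v²/r.
Mass cancels: v_max = √(μ_s g r) = √(0.900 × 10.0 × 309) = √2781 = 52.74 m/s.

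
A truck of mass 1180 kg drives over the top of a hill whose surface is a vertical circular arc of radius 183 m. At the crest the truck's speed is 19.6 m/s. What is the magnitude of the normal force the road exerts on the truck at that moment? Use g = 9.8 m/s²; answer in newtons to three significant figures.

9090 N

At the crest the centripetal acceleration points downward (toward the centre of the arc), so mg − N = mv²/r.
N = m(g − v²/r) = 1180 × (9.8 − (19.6)²/183) = 1180 × (9.8 − 2.099) = 1180 × 7.701 = 9087 N.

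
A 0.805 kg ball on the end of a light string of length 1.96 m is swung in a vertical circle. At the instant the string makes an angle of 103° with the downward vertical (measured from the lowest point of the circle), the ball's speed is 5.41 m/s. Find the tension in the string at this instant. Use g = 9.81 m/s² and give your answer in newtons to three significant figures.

10.2 N

Take the radial direction toward the centre of the circle as positive. The component of the weight along the string toward the centre is −mg cos φ (φ measured from the bottom), so Newton's second law along the string gives T − mg cos φ = m v²/r.
cos 103° = -0.2250, so T = m(v²/r + g cos φ) = 0.805 × ((5.41)²/1.96 + 9.81 × -0.2250) = 0.805 × (14.93 + (-2.207)) = 0.805 × 12.73 = 10.24 N.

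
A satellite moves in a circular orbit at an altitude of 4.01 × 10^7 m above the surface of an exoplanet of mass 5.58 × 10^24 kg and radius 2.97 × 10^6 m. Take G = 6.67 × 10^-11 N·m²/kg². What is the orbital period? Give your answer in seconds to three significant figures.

92100 s

r = R + h = 2.97 × 10^6 + 4.01 × 10^7 = 4.307 × 10^7 m. Gravity provides the centripetal force: G M m / r² = m v² / r ⇒ v = √(GM/r) = 2940 m/s.
T = 2πr/v = 2π × 4.307 × 10^7 / 2940 = 92060 s.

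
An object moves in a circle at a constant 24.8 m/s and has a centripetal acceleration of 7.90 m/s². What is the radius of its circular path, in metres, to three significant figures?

77.9 m

a_c = v²/r ⇒ r = v²/a_c = (24.8)²/7.90 = 615.0/7.90 = 77.85 m.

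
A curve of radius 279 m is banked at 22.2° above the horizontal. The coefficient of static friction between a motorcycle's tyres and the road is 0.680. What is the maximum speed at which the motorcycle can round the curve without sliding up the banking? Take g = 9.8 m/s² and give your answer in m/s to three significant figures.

64.2 m/s

At the maximum speed, friction acts down the slope at its limiting value f = μN. Radially (horizontal, toward centre): N sinθ + μN cosθ = mv²/r. Vertically: N cosθ − μN sinθ = mg.
Dividing: v² = r g (sinθ + μcosθ)/(cosθ − μsinθ).
sinθ + μcosθ = 0.3778 + 0.680×0.9259 = 1.007; cosθ − μsinθ = 0.9259 − 0.680×0.3778 = 0.6689.
v² = 279 × 9.8 × 1.007/0.6689 = 4118 m²/s², so v = 64.17 m/s.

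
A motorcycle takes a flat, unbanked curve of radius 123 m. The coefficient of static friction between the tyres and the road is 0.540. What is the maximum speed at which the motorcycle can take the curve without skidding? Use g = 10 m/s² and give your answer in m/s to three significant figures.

25.8 m/s

Friction provides the centripetal force on a flat curve. At maximum speed it is at its limiting value: μ_s m g = m v²/r.
Mass cancels: v_max = √(μ_s g r) = √(0.540 × 10.0 × 123) = √664.2 = 25.77 m/s.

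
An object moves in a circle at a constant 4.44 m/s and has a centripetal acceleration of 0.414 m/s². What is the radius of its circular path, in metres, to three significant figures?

47.6 m

a_c = v²/r ⇒ r = v²/a_c = (4.44)²/0.414 = 19.71/0.414 = 47.62 m.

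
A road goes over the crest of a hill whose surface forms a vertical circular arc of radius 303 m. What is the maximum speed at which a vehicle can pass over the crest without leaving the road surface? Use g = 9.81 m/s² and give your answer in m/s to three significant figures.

54.5 m/s

At the crest the centre of the circle is below the vehicle, so the net downward (centripetal) force is mg − N = mv²/r.
The vehicle leaves the road when N → 0, giving v_max = √(g r) = √(9.81 × 303) = 54.52 m/s.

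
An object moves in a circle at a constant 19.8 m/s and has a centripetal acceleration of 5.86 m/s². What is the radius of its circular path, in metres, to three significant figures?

a_c = v²/r ⇒ r = v²/a_c = (19.8)²/5.86 = 392.0/5.86 = 66.90 m.

66.9 m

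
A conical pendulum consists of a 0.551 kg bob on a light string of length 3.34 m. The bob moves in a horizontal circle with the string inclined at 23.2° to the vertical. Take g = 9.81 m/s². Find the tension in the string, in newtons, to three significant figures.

Vertically the bob has no acceleration, so T cosθ = mg.
T = mg/cosθ = 0.551 × 9.81 / cos 23.2° = 5.405/0.9191 = 5.881 N.

5.88 N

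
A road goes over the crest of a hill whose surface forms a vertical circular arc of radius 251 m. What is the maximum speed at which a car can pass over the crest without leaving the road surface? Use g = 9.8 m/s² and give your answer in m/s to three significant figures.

At the crest the centre of the circle is below the car, so the net downward (centripetal) force is mg − N = mv²/r.
The car leaves the road when N → 0, giving v_max = √(g r) = √(9.8 × 251) = 49.60 m/s.

49.6 m/s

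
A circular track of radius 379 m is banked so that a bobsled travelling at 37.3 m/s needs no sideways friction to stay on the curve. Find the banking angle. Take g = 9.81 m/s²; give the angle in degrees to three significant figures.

With no friction, the horizontal component of the normal force provides the centripetal force: N sinθ = mv²/r, while N cosθ = mg vertically.
Dividing: tanθ = v²/(r g) = (37.3)²/(379 × 9.81) = 1391/3718 = 0.3742.
θ = arctan(0.3742) = 20.52°.

20.5°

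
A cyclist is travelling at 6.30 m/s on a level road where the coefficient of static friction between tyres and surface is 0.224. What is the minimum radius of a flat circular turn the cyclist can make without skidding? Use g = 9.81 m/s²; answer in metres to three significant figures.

18.1 m

At the limit, μ_s m g = m v²/r, so r_min = v²/(μ_s g) = (6.30)²/(0.224 × 9.81) = 39.69/2.197 = 18.06 m.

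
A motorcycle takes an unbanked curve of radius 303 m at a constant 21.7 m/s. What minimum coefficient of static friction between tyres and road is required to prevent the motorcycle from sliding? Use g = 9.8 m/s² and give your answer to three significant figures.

0.159

Friction provides the centripetal force: μ_s m g = m v²/r, so μ_s = v²/(g r) = (21.70)²/(9.8 × 303) = 470.9/2969 = 0.1586.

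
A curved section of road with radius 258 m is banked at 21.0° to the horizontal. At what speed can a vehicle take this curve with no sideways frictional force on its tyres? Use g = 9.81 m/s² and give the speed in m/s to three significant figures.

On a frictionless banked curve, N sinθ = mv²/r and N cosθ = mg, so tanθ = v²/(rg).
v = √(r g tanθ) = √(258 × 9.81 × tan 21.0°) = √(258 × 9.81 × 0.3839) = √971.6 = 31.17 m/s.

31.2 m/s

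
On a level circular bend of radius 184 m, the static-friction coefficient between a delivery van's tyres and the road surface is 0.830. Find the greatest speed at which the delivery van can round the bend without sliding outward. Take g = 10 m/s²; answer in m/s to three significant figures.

The only inward force on a level bend is static friction, so at the limit f_s = μ_s N = μ_s m g = m v²/r.
Mass cancels: v_max = √(μ_s g r) = √(0.830 × 10.0 × 184) = √1527 = 39.08 m/s.

39.1 m/s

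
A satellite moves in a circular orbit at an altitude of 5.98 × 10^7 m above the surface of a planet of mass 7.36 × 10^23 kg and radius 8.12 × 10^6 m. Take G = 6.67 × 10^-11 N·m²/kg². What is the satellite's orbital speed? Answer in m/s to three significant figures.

Orbital radius r = R + h = 8.12 × 10^6 + 5.98 × 10^7 = 6.792 × 10^7 m.
Gravity supplies the centripetal force: G M m / r² = m v² / r, so v = √(GM/r).
v = √(6.67 × 10^-11 × 7.36 × 10^23 / 6.792 × 10^7) = √(722800) = 850.2 m/s.

850 m/s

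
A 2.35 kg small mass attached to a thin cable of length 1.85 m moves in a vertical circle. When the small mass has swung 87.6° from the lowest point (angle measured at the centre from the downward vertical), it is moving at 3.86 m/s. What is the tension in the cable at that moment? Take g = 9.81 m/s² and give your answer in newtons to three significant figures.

Take the radial direction toward the centre of the circle as positive. The component of the weight along the string toward the centre is −mg cos φ (φ measured from the bottom), so Newton's second law along the string gives T − mg cos φ = m v²/r.
cos 87.6° = 0.04188, so T = m(v²/r + g cos φ) = 2.35 × ((3.86)²/1.85 + 9.81 × 0.04188) = 2.35 × (8.054 + (0.4108)) = 2.35 × 8.465 = 19.89 N.

19.9 N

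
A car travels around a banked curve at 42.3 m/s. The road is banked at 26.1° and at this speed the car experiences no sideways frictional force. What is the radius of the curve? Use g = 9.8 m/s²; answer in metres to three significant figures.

Frictionless banking: tanθ = v²/(rg), so r = v²/(g tanθ).
r = (42.3)²/(9.8 × tan 26.1°) = 1789/(9.8 × 0.4899) = 1789/4.801 = 372.7 m.

373 m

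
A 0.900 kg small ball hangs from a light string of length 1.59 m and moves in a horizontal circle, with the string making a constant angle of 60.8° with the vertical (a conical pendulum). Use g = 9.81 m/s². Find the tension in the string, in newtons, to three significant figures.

Vertically the bob has no acceleration, so T cosθ = mg.
T = mg/cosθ = 0.900 × 9.81 / cos 60.8° = 8.829/0.4879 = 18.10 N.

18.1 N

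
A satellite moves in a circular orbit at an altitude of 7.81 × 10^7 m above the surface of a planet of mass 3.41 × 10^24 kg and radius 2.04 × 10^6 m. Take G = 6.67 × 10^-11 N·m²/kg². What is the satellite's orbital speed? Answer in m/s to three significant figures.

1680 m/s

Orbital radius r = R + h = 2.04 × 10^6 + 7.81 × 10^7 = 8.014 × 10^7 m.
Gravity supplies the centripetal force: G M m / r² = m v² / r, so v = √(GM/r).
v = √(6.67 × 10^-11 × 3.41 × 10^24 / 8.014 × 10^7) = √(2.838 × 10^6) = 1685 m/s.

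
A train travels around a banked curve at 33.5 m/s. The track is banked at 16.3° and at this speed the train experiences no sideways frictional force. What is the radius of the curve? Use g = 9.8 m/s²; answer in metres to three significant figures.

392 m

Frictionless banking: tanθ = v²/(rg), so r = v²/(g tanθ).
r = (33.5)²/(9.8 × tan 16.3°) = 1122/(9.8 × 0.2924) = 1122/2.866 = 391.6 m.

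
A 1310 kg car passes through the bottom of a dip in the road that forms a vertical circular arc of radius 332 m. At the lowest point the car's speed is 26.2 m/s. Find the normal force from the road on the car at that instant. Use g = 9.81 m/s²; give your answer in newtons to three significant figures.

At the lowest point, N points up (toward the centre) and the weight mg points down (away from the centre), so the net inward force is N − mg = mv²/r.
N = m(v²/r + g) = 1310 × ((26.2)²/332 + 9.81) = 1310 × (2.068 + 9.81) = 1310 × 11.88 = 15560 N.

15600 N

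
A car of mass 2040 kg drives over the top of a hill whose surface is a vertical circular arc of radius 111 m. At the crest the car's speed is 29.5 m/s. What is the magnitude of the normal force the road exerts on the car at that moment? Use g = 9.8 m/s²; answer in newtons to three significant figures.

At the crest the centripetal acceleration points downward (toward the centre of the arc), so mg − N = mv²/r.
N = m(g − v²/r) = 2040 × (9.8 − (29.5)²/111) = 2040 × (9.8 − 7.840) = 2040 × 1.960 = 3998 N.

4000 N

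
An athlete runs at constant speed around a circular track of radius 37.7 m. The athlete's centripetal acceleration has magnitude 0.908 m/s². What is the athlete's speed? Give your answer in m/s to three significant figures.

a_c = v²/r ⇒ v = √(a_c · r) = √(0.908 × 37.7) = √34.23 = 5.851 m/s.

5.85 m/s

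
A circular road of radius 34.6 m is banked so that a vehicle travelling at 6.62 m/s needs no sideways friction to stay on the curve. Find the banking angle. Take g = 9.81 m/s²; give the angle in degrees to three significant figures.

With no friction, the horizontal component of the normal force provides the centripetal force: N sinθ = mv²/r, while N cosθ = mg vertically.
Dividing: tanθ = v²/(r g) = (6.62)²/(34.6 × 9.81) = 43.82/339.4 = 0.1291.
θ = arctan(0.1291) = 7.357°.

7.36°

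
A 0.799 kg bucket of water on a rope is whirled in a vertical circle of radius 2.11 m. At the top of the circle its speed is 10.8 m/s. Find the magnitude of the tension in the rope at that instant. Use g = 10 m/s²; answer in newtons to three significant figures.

36.2 N

At the top, both T and the weight mg point inward (toward the centre), so T + mg = mv²/r.
T = m(v²/r − g) = 0.799 × ((10.8)²/2.11 − 10.0) = 0.799 × (55.28 − 10.0) = 0.799 × 45.28 = 36.18 N.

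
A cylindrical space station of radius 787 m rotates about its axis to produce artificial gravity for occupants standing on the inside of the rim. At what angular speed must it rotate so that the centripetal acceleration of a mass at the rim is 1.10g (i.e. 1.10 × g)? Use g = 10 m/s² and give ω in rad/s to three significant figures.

Centripetal acceleration a_c = ω²r. Setting ω²r = 1.10g:
ω = √(1.10g / r) = √(1.10 × 10.0 / 787) = √0.01398 = 0.1182 rad/s.

0.118 rad/s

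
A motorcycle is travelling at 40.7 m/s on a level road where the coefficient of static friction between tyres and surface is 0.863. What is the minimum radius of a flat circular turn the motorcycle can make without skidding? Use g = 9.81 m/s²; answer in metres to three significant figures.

At the limit, μ_s m g = m v²/r, so r_min = v²/(μ_s g) = (40.7)²/(0.863 × 9.81) = 1656/8.466 = 195.7 m.

196 m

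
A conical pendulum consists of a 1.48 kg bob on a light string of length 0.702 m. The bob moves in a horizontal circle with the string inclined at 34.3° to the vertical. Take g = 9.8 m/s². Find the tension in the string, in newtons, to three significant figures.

17.6 N

Vertically the bob has no acceleration, so T cosθ = mg.
T = mg/cosθ = 1.48 × 9.8 / cos 34.3° = 14.50/0.8261 = 17.56 N.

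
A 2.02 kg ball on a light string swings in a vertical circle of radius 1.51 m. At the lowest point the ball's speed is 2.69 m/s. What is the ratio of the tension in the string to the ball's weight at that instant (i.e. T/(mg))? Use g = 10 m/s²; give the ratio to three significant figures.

At the bottom, T − mg = mv²/r, so T = m(v²/r + g) and T/(mg) = v²/(rg) + 1 = (2.69)²/(1.51 × 10.0) + 1 = 0.4792 + 1 = 1.479.

1.48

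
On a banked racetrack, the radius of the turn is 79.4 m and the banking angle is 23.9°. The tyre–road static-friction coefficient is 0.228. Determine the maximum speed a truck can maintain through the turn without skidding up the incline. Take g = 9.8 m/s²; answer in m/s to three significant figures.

At the maximum speed, friction acts down the slope at its limiting value f = μN. Radially (horizontal, toward centre): N sinθ + μN cosθ = mv²/r. Vertically: N cosθ − μN sinθ = mg.
Dividing: v² = r g (sinθ + μcosθ)/(cosθ − μsinθ).
sinθ + μcosθ = 0.4051 + 0.228×0.9143 = 0.6136; cosθ − μsinθ = 0.9143 − 0.228×0.4051 = 0.8219.
v² = 79.4 × 9.8 × 0.6136/0.8219 = 580.9 m²/s², so v = 24.10 m/s.

24.1 m/s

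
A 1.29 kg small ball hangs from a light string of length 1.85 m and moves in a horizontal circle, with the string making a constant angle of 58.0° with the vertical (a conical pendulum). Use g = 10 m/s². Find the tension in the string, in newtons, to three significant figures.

Vertically the bob has no acceleration, so T cosθ = mg.
T = mg/cosθ = 1.29 × 10.0 / cos 58.0° = 12.90/0.5299 = 24.34 N.

24.3 N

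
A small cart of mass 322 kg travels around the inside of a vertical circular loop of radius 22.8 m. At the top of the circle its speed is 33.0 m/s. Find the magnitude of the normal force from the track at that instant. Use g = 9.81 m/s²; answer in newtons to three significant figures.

At the top, both N and the weight mg point inward (toward the centre), so N + mg = mv²/r.
N = m(v²/r − g) = 322 × ((33.0)²/22.8 − 9.81) = 322 × (47.76 − 9.81) = 322 × 37.95 = 12220 N.

12200 N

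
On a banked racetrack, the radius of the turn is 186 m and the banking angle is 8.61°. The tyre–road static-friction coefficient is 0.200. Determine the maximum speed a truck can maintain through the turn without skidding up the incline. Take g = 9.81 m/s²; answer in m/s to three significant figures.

25.7 m/s

At the maximum speed, friction acts down the slope at its limiting value f = μN. Radially (horizontal, toward centre): N sinθ + μN cosθ = mv²/r. Vertically: N cosθ − μN sinθ = mg.
Dividing: v² = r g (sinθ + μcosθ)/(cosθ − μsinθ).
sinθ + μcosθ = 0.1497 + 0.200×0.9887 = 0.3475; cosθ − μsinθ = 0.9887 − 0.200×0.1497 = 0.9588.
v² = 186 × 9.81 × 0.3475/0.9588 = 661.2 m²/s², so v = 25.71 m/s.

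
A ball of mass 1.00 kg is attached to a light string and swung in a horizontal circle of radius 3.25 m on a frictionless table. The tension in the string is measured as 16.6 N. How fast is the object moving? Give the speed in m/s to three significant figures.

T = m v²/r ⇒ v = √(T r / m) = √(16.6 × 3.25 / 1.00) = √53.95 = 7.345 m/s.

7.35 m/s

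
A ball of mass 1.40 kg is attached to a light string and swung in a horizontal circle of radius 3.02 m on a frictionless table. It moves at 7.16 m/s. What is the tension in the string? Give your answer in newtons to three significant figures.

The tension is the only horizontal force, so it supplies the full centripetal force: T = m v²/r = 1.40 × (7.160)²/3.02 = 1.40 × 51.27/3.02 = 23.77 N.

23.8 N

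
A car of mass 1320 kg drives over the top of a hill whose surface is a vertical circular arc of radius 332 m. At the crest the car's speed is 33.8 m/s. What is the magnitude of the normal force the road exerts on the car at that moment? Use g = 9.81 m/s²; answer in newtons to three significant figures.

8410 N

At the crest the centripetal acceleration points downward (toward the centre of the arc), so mg − N = mv²/r.
N = m(g − v²/r) = 1320 × (9.81 − (33.8)²/332) = 1320 × (9.81 − 3.441) = 1320 × 6.369 = 8407 N.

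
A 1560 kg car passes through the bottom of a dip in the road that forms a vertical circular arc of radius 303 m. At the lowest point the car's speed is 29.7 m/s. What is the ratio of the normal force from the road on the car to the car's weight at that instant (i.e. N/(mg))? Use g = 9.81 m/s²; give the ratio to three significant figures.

1.30

At the bottom, N − mg = mv²/r, so N = m(v²/r + g) and N/(mg) = v²/(rg) + 1 = (29.7)²/(303 × 9.81) + 1 = 0.2968 + 1 = 1.297.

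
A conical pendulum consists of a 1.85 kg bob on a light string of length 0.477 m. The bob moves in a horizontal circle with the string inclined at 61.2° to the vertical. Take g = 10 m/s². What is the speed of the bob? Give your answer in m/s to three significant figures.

The radius of the circle is r = L sinθ = 0.477 × sin 61.2° = 0.4180 m.
Horizontally T sinθ = mv²/r and vertically T cosθ = mg, so tanθ = v²/(rg).
v = √(r g tanθ) = √(0.4180 × 10.0 × 1.819) = √7.603 = 2.757 m/s.

2.76 m/s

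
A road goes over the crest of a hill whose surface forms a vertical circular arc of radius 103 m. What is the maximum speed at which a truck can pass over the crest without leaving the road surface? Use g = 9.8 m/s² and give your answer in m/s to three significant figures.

31.8 m/s

At the crest the centre of the circle is below the truck, so the net downward (centripetal) force is mg − N = mv²/r.
The truck leaves the road when N → 0, giving v_max = √(g r) = √(9.8 × 103) = 31.77 m/s.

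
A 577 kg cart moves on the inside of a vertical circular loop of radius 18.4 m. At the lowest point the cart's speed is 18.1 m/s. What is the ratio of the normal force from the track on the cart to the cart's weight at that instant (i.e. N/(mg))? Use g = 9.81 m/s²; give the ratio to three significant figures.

At the bottom, N − mg = mv²/r, so N = m(v²/r + g) and N/(mg) = v²/(rg) + 1 = (18.1)²/(18.4 × 9.81) + 1 = 1.815 + 1 = 2.815.

2.81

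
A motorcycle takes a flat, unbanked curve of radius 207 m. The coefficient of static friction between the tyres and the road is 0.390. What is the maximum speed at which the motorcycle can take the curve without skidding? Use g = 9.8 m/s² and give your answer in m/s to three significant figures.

28.1 m/s

Friction provides the centripetal force on a flat curve. At maximum speed it is at its limiting value: μ_s m g = m v²/r.
Mass cancels: v_max = √(μ_s g r) = √(0.390 × 9.8 × 207) = √791.2 = 28.13 m/s.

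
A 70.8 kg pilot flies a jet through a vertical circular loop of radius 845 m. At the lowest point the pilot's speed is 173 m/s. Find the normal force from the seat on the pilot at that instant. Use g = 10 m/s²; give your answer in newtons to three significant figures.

At the lowest point, N points up (toward the centre) and the weight mg points down (away from the centre), so the net inward force is N − mg = mv²/r.
N = m(v²/r + g) = 70.8 × ((173)²/845 + 10.0) = 70.8 × (35.42 + 10.0) = 70.8 × 45.42 = 3216 N.

3220 N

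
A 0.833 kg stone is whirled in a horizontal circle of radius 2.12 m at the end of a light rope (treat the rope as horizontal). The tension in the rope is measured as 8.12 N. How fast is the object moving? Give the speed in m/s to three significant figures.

4.55 m/s

T = m v²/r ⇒ v = √(T r / m) = √(8.12 × 2.12 / 0.833) = √20.67 = 4.546 m/s.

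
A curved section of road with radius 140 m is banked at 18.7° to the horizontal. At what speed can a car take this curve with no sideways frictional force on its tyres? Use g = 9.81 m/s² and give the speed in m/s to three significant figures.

21.6 m/s

On a frictionless banked curve, N sinθ = mv²/r and N cosθ = mg, so tanθ = v²/(rg).
v = √(r g tanθ) = √(140 × 9.81 × tan 18.7°) = √(140 × 9.81 × 0.3385) = √464.9 = 21.56 m/s.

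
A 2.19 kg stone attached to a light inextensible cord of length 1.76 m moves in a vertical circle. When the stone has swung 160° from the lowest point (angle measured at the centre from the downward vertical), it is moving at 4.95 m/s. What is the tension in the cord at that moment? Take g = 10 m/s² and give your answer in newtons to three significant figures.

Take the radial direction toward the centre of the circle as positive. The component of the weight along the string toward the centre is −mg cos φ (φ measured from the bottom), so Newton's second law along the string gives T − mg cos φ = m v²/r.
cos 160° = -0.9397, so T = m(v²/r + g cos φ) = 2.19 × ((4.95)²/1.76 + 10.0 × -0.9397) = 2.19 × (13.92 + (-9.397)) = 2.19 × 4.525 = 9.910 N.

9.91 N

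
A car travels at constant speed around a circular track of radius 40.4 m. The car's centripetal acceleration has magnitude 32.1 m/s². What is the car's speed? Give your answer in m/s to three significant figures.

36.0 m/s

a_c = v²/r ⇒ v = √(a_c · r) = √(32.1 × 40.4) = √1297 = 36.01 m/s.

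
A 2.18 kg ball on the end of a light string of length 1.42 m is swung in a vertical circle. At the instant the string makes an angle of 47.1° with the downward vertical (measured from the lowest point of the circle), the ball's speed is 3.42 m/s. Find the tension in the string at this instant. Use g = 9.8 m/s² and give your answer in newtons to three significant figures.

32.5 N

Take the radial direction toward the centre of the circle as positive. The component of the weight along the string toward the centre is −mg cos φ (φ measured from the bottom), so Newton's second law along the string gives T − mg cos φ = m v²/r.
cos 47.1° = 0.6807, so T = m(v²/r + g cos φ) = 2.18 × ((3.42)²/1.42 + 9.8 × 0.6807) = 2.18 × (8.237 + (6.671)) = 2.18 × 14.91 = 32.50 N.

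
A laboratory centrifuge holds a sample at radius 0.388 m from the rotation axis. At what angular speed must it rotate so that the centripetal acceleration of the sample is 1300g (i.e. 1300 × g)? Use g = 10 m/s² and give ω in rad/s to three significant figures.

183 rad/s

Centripetal acceleration a_c = ω²r. Setting ω²r = 1300g:
ω = √(1300g / r) = √(1300 × 10.0 / 0.388) = √33510 = 183.0 rad/s.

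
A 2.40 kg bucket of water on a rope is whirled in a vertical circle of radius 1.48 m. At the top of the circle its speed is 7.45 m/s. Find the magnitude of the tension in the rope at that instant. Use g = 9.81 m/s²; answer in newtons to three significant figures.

At the top, both T and the weight mg point inward (toward the centre), so T + mg = mv²/r.
T = m(v²/r − g) = 2.40 × ((7.45)²/1.48 − 9.81) = 2.40 × (37.50 − 9.81) = 2.40 × 27.69 = 66.46 N.

66.5 N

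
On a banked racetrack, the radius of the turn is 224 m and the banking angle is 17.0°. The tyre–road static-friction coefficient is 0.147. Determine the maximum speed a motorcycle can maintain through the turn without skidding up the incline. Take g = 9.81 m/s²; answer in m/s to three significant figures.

32.3 m/s

At the maximum speed, friction acts down the slope at its limiting value f = μN. Radially (horizontal, toward centre): N sinθ + μN cosθ = mv²/r. Vertically: N cosθ − μN sinθ = mg.
Dividing: v² = r g (sinθ + μcosθ)/(cosθ − μsinθ).
sinθ + μcosθ = 0.2924 + 0.147×0.9563 = 0.4329; cosθ − μsinθ = 0.9563 − 0.147×0.2924 = 0.9133.
v² = 224 × 9.81 × 0.4329/0.9133 = 1042 m²/s², so v = 32.27 m/s.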